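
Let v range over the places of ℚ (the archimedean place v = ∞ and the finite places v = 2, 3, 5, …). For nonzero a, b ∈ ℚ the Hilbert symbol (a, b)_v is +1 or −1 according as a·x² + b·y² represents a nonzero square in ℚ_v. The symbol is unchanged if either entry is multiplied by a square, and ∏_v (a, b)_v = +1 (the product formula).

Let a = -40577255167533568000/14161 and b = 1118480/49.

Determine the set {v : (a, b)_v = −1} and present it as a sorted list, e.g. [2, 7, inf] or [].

[11, 29, 31, 41]

Mod squares: a ≡ -2027245, b ≡ 69905. Check v ∈ {∞, 2, 5, 7, 11, 17, 29, 31, 41}.
v=41: a=41^3·(≡20), b=41^1·(≡7) mod 41; (20|41)=+1, (7|41)=-1; (−1)^{3·1·20}·(+1)^1·(-1)^3 = -1.
v=11: a=11^3·(≡2), b=11^1·(≡8) mod 11; (2|11)=-1, (8|11)=-1; (−1)^{3·1·5}·(-1)^1·(-1)^3 = -1.
v=17: a=17^-2·(≡11), b=17^0·(≡9) mod 17; (11|17)=-1, (9|17)=+1; (−1)^{-2·0·8}·(-1)^0·(+1)^-2 = +1.
v=∞: -2027245 < 0 and 69905 > 0  ⇒  (a,b)_∞ = +1.
v=5: a=5^3·(≡1), b=5^1·(≡4) mod 5; (1|5)=+1, (4|5)=+1; (−1)^{3·1·2}·(+1)^1·(+1)^3 = +1.
v=2: v_2(a)=12, v_2(b)=4; units ≡ 3, 1 (mod 8); ε·ε+αω+βω = 1·0+12·0+4·1 ≡ 0  ⇒  (a,b)_2 = +1.
v=31: a=31^3·(≡11), b=31^1·(≡17) mod 31; (11|31)=-1, (17|31)=-1; (−1)^{3·1·15}·(-1)^1·(-1)^3 = -1.
v=29: a=29^1·(≡14), b=29^0·(≡12) mod 29; (14|29)=-1, (12|29)=-1; (−1)^{1·0·14}·(-1)^0·(-1)^1 = -1.
v=7: a=7^-2·(≡4), b=7^-2·(≡6) mod 7; (4|7)=+1, (6|7)=-1; (−1)^{-2·-2·3}·(+1)^-2·(-1)^-2 = +1.
|Ram(-2027245, 69905)| = 4, even; anisotropic at {11, 29, 31, 41}.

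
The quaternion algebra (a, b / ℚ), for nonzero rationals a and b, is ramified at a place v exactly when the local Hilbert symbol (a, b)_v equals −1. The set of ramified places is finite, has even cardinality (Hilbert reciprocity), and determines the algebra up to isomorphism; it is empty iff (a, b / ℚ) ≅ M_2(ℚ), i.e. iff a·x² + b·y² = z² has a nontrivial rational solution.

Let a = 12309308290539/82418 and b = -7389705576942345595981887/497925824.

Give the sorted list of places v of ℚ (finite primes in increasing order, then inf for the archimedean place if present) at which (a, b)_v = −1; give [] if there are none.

Mod squares: a ≡ 102, b ≡ -7293. Check v ∈ {∞, 2, 3, 7, 11, 13, 17, 19, 29, 31}.
v=∞: 102 > 0 and -7293 < 0  ⇒  (a,b)_∞ = +1.
v=7: a=7^-2·(≡4), b=7^0·(≡4) mod 7; (4|7)=+1, (4|7)=+1; (−1)^{-2·0·3}·(+1)^0·(+1)^-2 = +1.
v=3: a=3^5·(≡1), b=3^9·(≡2) mod 3; (1|3)=+1, (2|3)=-1; (−1)^{5·9·1}·(+1)^9·(-1)^5 = +1.
v=13: a=13^4·(≡6), b=13^3·(≡11) mod 13; (6|13)=-1, (11|13)=-1; (−1)^{4·3·6}·(-1)^3·(-1)^4 = -1.
v=2: v_2(a)=-1, v_2(b)=-6; units ≡ 3, 3 (mod 8); ε·ε+αω+βω = 1·1+-1·1+-6·1 ≡ 0  ⇒  (a,b)_2 = +1.
v=29: a=29^-2·(≡14), b=29^-4·(≡8) mod 29; (14|29)=-1, (8|29)=-1; (−1)^{-2·-4·14}·(-1)^-4·(-1)^-2 = +1.
v=31: a=31^0·(≡25), b=31^4·(≡6) mod 31; (25|31)=+1, (6|31)=-1; (−1)^{0·4·15}·(+1)^4·(-1)^0 = +1.
v=17: a=17^3·(≡10), b=17^5·(≡8) mod 17; (10|17)=-1, (8|17)=+1; (−1)^{3·5·8}·(-1)^5·(+1)^3 = -1.
v=11: a=11^0·(≡3), b=11^-1·(≡7) mod 11; (3|11)=+1, (7|11)=-1; (−1)^{0·-1·5}·(+1)^-1·(-1)^0 = +1.
v=19: a=19^2·(≡6), b=19^4·(≡8) mod 19; (6|19)=+1, (8|19)=-1; (−1)^{2·4·9}·(+1)^4·(-1)^2 = +1.
Ram(102, -7293) = {13, 17}; no ℚ_13-point on the conic.

[13, 17]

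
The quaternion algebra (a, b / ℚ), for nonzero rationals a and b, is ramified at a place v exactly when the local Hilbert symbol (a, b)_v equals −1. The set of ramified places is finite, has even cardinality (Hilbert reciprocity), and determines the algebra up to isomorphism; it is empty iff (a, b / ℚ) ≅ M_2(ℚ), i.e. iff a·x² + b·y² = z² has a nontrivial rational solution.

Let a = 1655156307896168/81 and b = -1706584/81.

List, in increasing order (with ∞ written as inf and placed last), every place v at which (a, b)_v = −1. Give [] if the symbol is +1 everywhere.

Mod squares: a ≡ 5635322, b ≡ -3526. Check v ∈ {∞, 2, 3, 7, 11, 19, 23, 37, 41, 43}.
v=23: a=23^1·(≡2), b=23^0·(≡9) mod 23; (2|23)=+1, (9|23)=+1; (−1)^{1·0·11}·(+1)^0·(+1)^1 = +1.
v=11: a=11^3·(≡7), b=11^2·(≡5) mod 11; (7|11)=-1, (5|11)=+1; (−1)^{3·2·5}·(-1)^2·(+1)^3 = +1.
v=43: a=43^1·(≡34), b=43^1·(≡17) mod 43; (34|43)=-1, (17|43)=+1; (−1)^{1·1·21}·(-1)^1·(+1)^1 = +1.
v=2: v_2(a)=3, v_2(b)=3; units ≡ 5, 5 (mod 8); ε·ε+αω+βω = 0·0+3·1+3·1 ≡ 0  ⇒  (a,b)_2 = +1.
v=37: a=37^1·(≡24), b=37^0·(≡27) mod 37; (24|37)=-1, (27|37)=+1; (−1)^{1·0·18}·(-1)^0·(+1)^1 = +1.
v=41: a=41^2·(≡33), b=41^1·(≡9) mod 41; (33|41)=+1, (9|41)=+1; (−1)^{2·1·20}·(+1)^1·(+1)^2 = +1.
v=3: a=3^-4·(≡2), b=3^-4·(≡2) mod 3; (2|3)=-1, (2|3)=-1; (−1)^{-4·-4·1}·(-1)^-4·(-1)^-4 = +1.
v=∞: 5635322 > 0 and -3526 < 0  ⇒  (a,b)_∞ = +1.
v=19: a=19^2·(≡17), b=19^0·(≡3) mod 19; (17|19)=+1, (3|19)=-1; (−1)^{2·0·9}·(+1)^0·(-1)^2 = +1.
v=7: a=7^1·(≡4), b=7^0·(≡4) mod 7; (4|7)=+1, (4|7)=+1; (−1)^{1·0·3}·(+1)^0·(+1)^1 = +1.
Every local symbol is +1, so the conic 5635322·x² + -3526·y² = z² has ℚ_v-points for all v and hence a ℚ-point; (a, b / ℚ) ≅ M_2(ℚ).

[]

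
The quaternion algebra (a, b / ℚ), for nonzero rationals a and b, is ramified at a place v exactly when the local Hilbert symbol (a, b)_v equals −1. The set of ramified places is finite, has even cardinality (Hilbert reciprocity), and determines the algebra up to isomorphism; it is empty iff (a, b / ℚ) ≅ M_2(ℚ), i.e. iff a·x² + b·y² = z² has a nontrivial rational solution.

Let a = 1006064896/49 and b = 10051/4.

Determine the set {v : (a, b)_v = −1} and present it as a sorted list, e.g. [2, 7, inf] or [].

[19, 23]

Mod squares: a ≡ 7429, b ≡ 19. Check v ∈ {∞, 2, 7, 17, 19, 23}.
v=19: a=19^1·(≡11), b=19^1·(≡4) mod 19; (11|19)=+1, (4|19)=+1; (−1)^{1·1·9}·(+1)^1·(+1)^1 = -1.
v=2: v_2(a)=8, v_2(b)=-2; units ≡ 5, 3 (mod 8); ε·ε+αω+βω = 0·1+8·1+-2·1 ≡ 0  ⇒  (a,b)_2 = +1.
v=7: a=7^-2·(≡4), b=7^0·(≡5) mod 7; (4|7)=+1, (5|7)=-1; (−1)^{-2·0·3}·(+1)^0·(-1)^-2 = +1.
v=17: a=17^1·(≡5), b=17^0·(≡1) mod 17; (5|17)=-1, (1|17)=+1; (−1)^{1·0·8}·(-1)^0·(+1)^1 = +1.
v=∞: 7429 > 0 and 19 > 0  ⇒  (a,b)_∞ = +1.
v=23: a=23^3·(≡1), b=23^2·(≡22) mod 23; (1|23)=+1, (22|23)=-1; (−1)^{3·2·11}·(+1)^2·(-1)^3 = -1.
Ram(7429, 19) = {19, 23}; no ℚ_19-point on the conic.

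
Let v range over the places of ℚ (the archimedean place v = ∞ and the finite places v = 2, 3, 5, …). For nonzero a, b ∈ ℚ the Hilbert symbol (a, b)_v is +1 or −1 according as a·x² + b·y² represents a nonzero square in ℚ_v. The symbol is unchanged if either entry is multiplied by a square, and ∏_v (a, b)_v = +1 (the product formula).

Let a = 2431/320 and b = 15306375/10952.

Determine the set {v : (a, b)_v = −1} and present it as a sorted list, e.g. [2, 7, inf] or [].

(a, b) ≡ (12155, 510) mod (ℚ^×)²; places V = {2, 3, 5, 7, 11, 13, 17, 37, ∞}.
(a,b)_13: α=1, u≡12; β=0, v≡1 (mod 13); (12|13)=+1, (1|13)=+1; sign (−1)^0·+1^0·+1^1 = +1.
(a,b)_11: α=1, u≡1; β=0, v≡1 (mod 11); (1|11)=+1, (1|11)=+1; sign (−1)^0·+1^0·+1^1 = +1.
(a,b)_2: α=-6, β=-3; u≡3, v≡7 (mod 8); ε(u)ε(v)=1·1, αω(v)=-6·0, βω(u)=-3·1; sum ≡ 0  ⇒  +1.
(a,b)_3: α=0, u≡2; β=1, v≡2 (mod 3); (2|3)=-1, (2|3)=-1; sign (−1)^0·-1^1·-1^0 = -1.
(a,b)_7: α=0, u≡6; β=4, v≡3 (mod 7); (6|7)=-1, (3|7)=-1; sign (−1)^0·-1^4·-1^0 = +1.
(a,b)_37: α=0, u≡35; β=-2, v≡13 (mod 37); (35|37)=-1, (13|37)=-1; sign (−1)^0·-1^-2·-1^0 = +1.
(a,b)_∞: sgn(12155)=+, sgn(510)=+, so +1.
(a,b)_17: α=1, u≡9; β=1, v≡1 (mod 17); (9|17)=+1, (1|17)=+1; sign (−1)^0·+1^1·+1^1 = +1.
(a,b)_5: α=-1, u≡4; β=3, v≡3 (mod 5); (4|5)=+1, (3|5)=-1; sign (−1)^0·+1^3·-1^-1 = -1.
(12155, 510 / ℚ) ramifies at {3, 5}: a division algebra.

[3, 5]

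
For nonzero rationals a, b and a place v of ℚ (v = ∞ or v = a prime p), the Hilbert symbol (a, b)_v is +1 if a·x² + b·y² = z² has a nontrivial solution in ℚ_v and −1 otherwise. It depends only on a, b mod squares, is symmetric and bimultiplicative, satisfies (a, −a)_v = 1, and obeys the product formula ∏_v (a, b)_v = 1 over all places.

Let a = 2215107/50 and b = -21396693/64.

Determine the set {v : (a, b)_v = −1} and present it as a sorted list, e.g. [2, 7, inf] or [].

Mod squares: a ≡ 54694, b ≡ -74037. Check v ∈ {∞, 2, 3, 5, 17, 23, 29, 37, 41}.
v=37: a=37^0·(≡5), b=37^1·(≡9) mod 37; (5|37)=-1, (9|37)=+1; (−1)^{0·1·18}·(-1)^1·(+1)^0 = -1.
v=5: a=5^-2·(≡1), b=5^0·(≡3) mod 5; (1|5)=+1, (3|5)=-1; (−1)^{-2·0·2}·(+1)^0·(-1)^-2 = +1.
v=3: a=3^4·(≡1), b=3^1·(≡2) mod 3; (1|3)=+1, (2|3)=-1; (−1)^{4·1·1}·(+1)^1·(-1)^4 = +1.
v=29: a=29^1·(≡4), b=29^1·(≡5) mod 29; (4|29)=+1, (5|29)=+1; (−1)^{1·1·14}·(+1)^1·(+1)^1 = +1.
v=23: a=23^1·(≡2), b=23^1·(≡2) mod 23; (2|23)=+1, (2|23)=+1; (−1)^{1·1·11}·(+1)^1·(+1)^1 = -1.
v=∞: 54694 > 0 and -74037 < 0  ⇒  (a,b)_∞ = +1.
v=2: v_2(a)=-1, v_2(b)=-6; units ≡ 3, 3 (mod 8); ε·ε+αω+βω = 1·1+-1·1+-6·1 ≡ 0  ⇒  (a,b)_2 = +1.
v=41: a=41^1·(≡17), b=41^0·(≡40) mod 41; (17|41)=-1, (40|41)=+1; (−1)^{1·0·20}·(-1)^0·(+1)^1 = +1.
v=17: a=17^0·(≡10), b=17^2·(≡9) mod 17; (10|17)=-1, (9|17)=+1; (−1)^{0·2·8}·(-1)^2·(+1)^0 = +1.
|Ram(54694, -74037)| = 2, even; anisotropic at {23, 37}.

[23, 37]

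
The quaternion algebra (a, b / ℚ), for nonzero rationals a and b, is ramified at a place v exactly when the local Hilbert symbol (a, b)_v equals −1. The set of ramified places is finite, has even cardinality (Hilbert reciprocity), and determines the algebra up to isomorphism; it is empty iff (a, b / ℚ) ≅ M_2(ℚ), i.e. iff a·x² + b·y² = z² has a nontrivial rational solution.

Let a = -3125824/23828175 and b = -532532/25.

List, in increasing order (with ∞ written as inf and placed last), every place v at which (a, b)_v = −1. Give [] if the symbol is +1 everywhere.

(a, b) ≡ (-7, -2717) mod (ℚ^×)²; places V = {2, 3, 5, 7, 11, 13, 17, 19, 41, ∞}.
(a,b)_7: α=-1, u≡6; β=2, v≡6 (mod 7); (6|7)=-1, (6|7)=-1; sign (−1)^0·-1^2·-1^-1 = -1.
(a,b)_3: α=-4, u≡2; β=0, v≡1 (mod 3); (2|3)=-1, (1|3)=+1; sign (−1)^0·-1^0·+1^-4 = +1.
(a,b)_∞: sgn(-7)=−, sgn(-2717)=−, so -1.
(a,b)_5: α=-2, u≡3; β=-2, v≡3 (mod 5); (3|5)=-1, (3|5)=-1; sign (−1)^0·-1^-2·-1^-2 = +1.
(a,b)_41: α=-2, u≡6; β=0, v≡22 (mod 41); (6|41)=-1, (22|41)=-1; sign (−1)^0·-1^0·-1^-2 = +1.
(a,b)_13: α=2, u≡6; β=1, v≡1 (mod 13); (6|13)=-1, (1|13)=+1; sign (−1)^0·-1^1·+1^2 = -1.
(a,b)_2: α=6, β=2; u≡1, v≡3 (mod 8); ε(u)ε(v)=0·1, αω(v)=6·1, βω(u)=2·0; sum ≡ 0  ⇒  +1.
(a,b)_11: α=0, u≡3; β=1, v≡7 (mod 11); (3|11)=+1, (7|11)=-1; sign (−1)^0·+1^1·-1^0 = +1.
(a,b)_19: α=0, u≡2; β=1, v≡9 (mod 19); (2|19)=-1, (9|19)=+1; sign (−1)^0·-1^1·+1^0 = -1.
(a,b)_17: α=2, u≡5; β=0, v≡14 (mod 17); (5|17)=-1, (14|17)=-1; sign (−1)^0·-1^0·-1^2 = +1.
|Ram(-7, -2717)| = 4, even; anisotropic at {7, 13, 19, ∞}.

[7, 13, 19, inf]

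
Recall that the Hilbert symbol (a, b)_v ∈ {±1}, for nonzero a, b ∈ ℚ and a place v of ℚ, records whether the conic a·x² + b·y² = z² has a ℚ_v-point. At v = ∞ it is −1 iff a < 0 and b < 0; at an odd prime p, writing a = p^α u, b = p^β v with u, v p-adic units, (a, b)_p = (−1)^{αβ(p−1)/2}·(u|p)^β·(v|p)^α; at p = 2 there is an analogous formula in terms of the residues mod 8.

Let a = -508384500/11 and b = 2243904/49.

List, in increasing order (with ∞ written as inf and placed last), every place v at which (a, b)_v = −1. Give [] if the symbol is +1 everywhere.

[3, 29]

Mod squares: a ≡ -66495, b ≡ 35061. Check v ∈ {∞, 2, 3, 5, 7, 11, 13, 29, 31}.
v=31: a=31^1·(≡25), b=31^1·(≡12) mod 31; (25|31)=+1, (12|31)=-1; (−1)^{1·1·15}·(+1)^1·(-1)^1 = +1.
v=3: a=3^1·(≡2), b=3^1·(≡2) mod 3; (2|3)=-1, (2|3)=-1; (−1)^{1·1·1}·(-1)^1·(-1)^1 = -1.
v=29: a=29^2·(≡11), b=29^1·(≡6) mod 29; (11|29)=-1, (6|29)=+1; (−1)^{2·1·14}·(-1)^1·(+1)^2 = -1.
v=11: a=11^-1·(≡3), b=11^0·(≡5) mod 11; (3|11)=+1, (5|11)=+1; (−1)^{-1·0·5}·(+1)^0·(+1)^-1 = +1.
v=∞: -66495 < 0 and 35061 > 0  ⇒  (a,b)_∞ = +1.
v=13: a=13^1·(≡2), b=13^1·(≡2) mod 13; (2|13)=-1, (2|13)=-1; (−1)^{1·1·6}·(-1)^1·(-1)^1 = +1.
v=5: a=5^3·(≡4), b=5^0·(≡1) mod 5; (4|5)=+1, (1|5)=+1; (−1)^{3·0·2}·(+1)^0·(+1)^3 = +1.
v=7: a=7^0·(≡5), b=7^-2·(≡5) mod 7; (5|7)=-1, (5|7)=-1; (−1)^{0·-2·3}·(-1)^-2·(-1)^0 = +1.
v=2: v_2(a)=2, v_2(b)=6; units ≡ 1, 5 (mod 8); ε·ε+αω+βω = 0·0+2·1+6·0 ≡ 0  ⇒  (a,b)_2 = +1.
Ram(-66495, 35061) = {3, 29}; no ℚ_3-point on the conic.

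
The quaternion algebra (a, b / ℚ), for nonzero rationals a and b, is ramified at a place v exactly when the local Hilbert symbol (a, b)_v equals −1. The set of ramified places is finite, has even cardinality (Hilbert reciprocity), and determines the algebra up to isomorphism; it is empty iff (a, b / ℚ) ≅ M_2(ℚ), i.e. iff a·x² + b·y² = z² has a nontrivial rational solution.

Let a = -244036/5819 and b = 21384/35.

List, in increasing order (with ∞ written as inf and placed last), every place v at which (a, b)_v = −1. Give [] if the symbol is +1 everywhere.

(a, b) ≡ (-11, 2310) mod (ℚ^×)²; places V = {2, 3, 5, 7, 11, 13, 19, 23, ∞}.
(a,b)_19: α=2, u≡13; β=0, v≡16 (mod 19); (13|19)=-1, (16|19)=+1; sign (−1)^0·-1^0·+1^2 = +1.
(a,b)_23: α=-2, u≡12; β=0, v≡11 (mod 23); (12|23)=+1, (11|23)=-1; sign (−1)^0·+1^0·-1^-2 = +1.
(a,b)_2: α=2, β=3; u≡5, v≡3 (mod 8); ε(u)ε(v)=0·1, αω(v)=2·1, βω(u)=3·1; sum ≡ 1  ⇒  -1.
(a,b)_7: α=0, u≡6; β=-1, v≡4 (mod 7); (6|7)=-1, (4|7)=+1; sign (−1)^0·-1^-1·+1^0 = -1.
(a,b)_5: α=0, u≡1; β=-1, v≡2 (mod 5); (1|5)=+1, (2|5)=-1; sign (−1)^0·+1^-1·-1^0 = +1.
(a,b)_3: α=0, u≡1; β=5, v≡2 (mod 3); (1|3)=+1, (2|3)=-1; sign (−1)^0·+1^5·-1^0 = +1.
(a,b)_11: α=-1, u≡10; β=1, v≡4 (mod 11); (10|11)=-1, (4|11)=+1; sign (−1)^1·-1^1·+1^-1 = +1.
(a,b)_13: α=2, u≡8; β=0, v≡10 (mod 13); (8|13)=-1, (10|13)=+1; sign (−1)^0·-1^0·+1^2 = +1.
(a,b)_∞: sgn(-11)=−, sgn(2310)=+, so +1.
|Ram(-11, 2310)| = 2, even; anisotropic at {2, 7}.

[2, 7]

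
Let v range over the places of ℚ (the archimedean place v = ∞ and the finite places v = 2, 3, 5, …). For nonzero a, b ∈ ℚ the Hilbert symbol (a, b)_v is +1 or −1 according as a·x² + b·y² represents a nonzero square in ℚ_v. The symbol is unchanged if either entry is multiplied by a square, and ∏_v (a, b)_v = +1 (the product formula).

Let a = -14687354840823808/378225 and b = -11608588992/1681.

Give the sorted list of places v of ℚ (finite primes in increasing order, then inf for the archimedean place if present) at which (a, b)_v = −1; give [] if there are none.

[2, 3, 19, inf]

Mod squares: a ≡ -8398, b ≡ -5187. Check v ∈ {∞, 2, 3, 5, 7, 11, 13, 17, 19, 41}.
v=3: a=3^-2·(≡2), b=3^1·(≡2) mod 3; (2|3)=-1, (2|3)=-1; (−1)^{-2·1·1}·(-1)^1·(-1)^-2 = -1.
v=41: a=41^-2·(≡14), b=41^-2·(≡5) mod 41; (14|41)=-1, (5|41)=+1; (−1)^{-2·-2·20}·(-1)^-2·(+1)^-2 = +1.
v=19: a=19^1·(≡14), b=19^1·(≡8) mod 19; (14|19)=-1, (8|19)=-1; (−1)^{1·1·9}·(-1)^1·(-1)^1 = -1.
v=13: a=13^3·(≡12), b=13^1·(≡1) mod 13; (12|13)=+1, (1|13)=+1; (−1)^{3·1·6}·(+1)^1·(+1)^3 = +1.
v=∞: -8398 < 0 and -5187 < 0  ⇒  (a,b)_∞ = -1.
v=7: a=7^0·(≡4), b=7^1·(≡4) mod 7; (4|7)=+1, (4|7)=+1; (−1)^{0·1·3}·(+1)^1·(+1)^0 = +1.
v=11: a=11^2·(≡7), b=11^2·(≡4) mod 11; (7|11)=-1, (4|11)=+1; (−1)^{2·2·5}·(-1)^2·(+1)^2 = +1.
v=2: v_2(a)=11, v_2(b)=6; units ≡ 1, 5 (mod 8); ε·ε+αω+βω = 0·0+11·1+6·0 ≡ 1  ⇒  (a,b)_2 = -1.
v=17: a=17^5·(≡16), b=17^2·(≡9) mod 17; (16|17)=+1, (9|17)=+1; (−1)^{5·2·8}·(+1)^2·(+1)^5 = +1.
v=5: a=5^-2·(≡3), b=5^0·(≡3) mod 5; (3|5)=-1, (3|5)=-1; (−1)^{-2·0·2}·(-1)^0·(-1)^-2 = +1.
(-8398, -5187 / ℚ) ramifies at {2, 3, 19, ∞}: a division algebra.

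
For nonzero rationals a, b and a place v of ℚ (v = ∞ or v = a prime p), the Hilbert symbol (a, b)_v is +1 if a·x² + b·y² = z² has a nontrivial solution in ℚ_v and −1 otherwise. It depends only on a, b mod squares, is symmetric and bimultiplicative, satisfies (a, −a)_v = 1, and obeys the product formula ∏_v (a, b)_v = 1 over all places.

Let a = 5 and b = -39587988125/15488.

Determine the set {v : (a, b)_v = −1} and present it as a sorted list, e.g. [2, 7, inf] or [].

[2, 5, 23, 37]

Mod squares: a ≡ 5, b ≡ -52762. Check v ∈ {∞, 2, 5, 7, 11, 23, 31, 37}.
v=7: a=7^0·(≡5), b=7^4·(≡1) mod 7; (5|7)=-1, (1|7)=+1; (−1)^{0·4·3}·(-1)^4·(+1)^0 = +1.
v=23: a=23^0·(≡5), b=23^1·(≡12) mod 23; (5|23)=-1, (12|23)=+1; (−1)^{0·1·11}·(-1)^1·(+1)^0 = -1.
v=∞: 5 > 0 and -52762 < 0  ⇒  (a,b)_∞ = +1.
v=11: a=11^0·(≡5), b=11^-2·(≡1) mod 11; (5|11)=+1, (1|11)=+1; (−1)^{0·-2·5}·(+1)^-2·(+1)^0 = +1.
v=2: v_2(a)=0, v_2(b)=-7; units ≡ 5, 3 (mod 8); ε·ε+αω+βω = 0·1+0·1+-7·1 ≡ 1  ⇒  (a,b)_2 = -1.
v=5: a=5^1·(≡1), b=5^4·(≡3) mod 5; (1|5)=+1, (3|5)=-1; (−1)^{1·4·2}·(+1)^4·(-1)^1 = -1.
v=37: a=37^0·(≡5), b=37^1·(≡23) mod 37; (5|37)=-1, (23|37)=-1; (−1)^{0·1·18}·(-1)^1·(-1)^0 = -1.
v=31: a=31^0·(≡5), b=31^1·(≡30) mod 31; (5|31)=+1, (30|31)=-1; (−1)^{0·1·15}·(+1)^1·(-1)^0 = +1.
|Ram(5, -52762)| = 4, even; anisotropic at {2, 5, 23, 37}.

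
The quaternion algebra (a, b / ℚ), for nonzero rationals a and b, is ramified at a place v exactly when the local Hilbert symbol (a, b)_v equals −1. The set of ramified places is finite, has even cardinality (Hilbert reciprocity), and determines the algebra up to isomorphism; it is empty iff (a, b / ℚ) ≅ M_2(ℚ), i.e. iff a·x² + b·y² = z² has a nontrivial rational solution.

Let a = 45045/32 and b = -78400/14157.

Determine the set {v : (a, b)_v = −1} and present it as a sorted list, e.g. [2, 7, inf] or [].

Mod squares: a ≡ 10010, b ≡ -13. Check v ∈ {∞, 2, 3, 5, 7, 11, 13}.
v=3: a=3^2·(≡2), b=3^-2·(≡2) mod 3; (2|3)=-1, (2|3)=-1; (−1)^{2·-2·1}·(-1)^-2·(-1)^2 = +1.
v=11: a=11^1·(≡8), b=11^-2·(≡9) mod 11; (8|11)=-1, (9|11)=+1; (−1)^{1·-2·5}·(-1)^-2·(+1)^1 = +1.
v=7: a=7^1·(≡4), b=7^2·(≡1) mod 7; (4|7)=+1, (1|7)=+1; (−1)^{1·2·3}·(+1)^2·(+1)^1 = +1.
v=∞: 10010 > 0 and -13 < 0  ⇒  (a,b)_∞ = +1.
v=13: a=13^1·(≡12), b=13^-1·(≡12) mod 13; (12|13)=+1, (12|13)=+1; (−1)^{1·-1·6}·(+1)^-1·(+1)^1 = +1.
v=5: a=5^1·(≡2), b=5^2·(≡2) mod 5; (2|5)=-1, (2|5)=-1; (−1)^{1·2·2}·(-1)^2·(-1)^1 = -1.
v=2: v_2(a)=-5, v_2(b)=6; units ≡ 5, 3 (mod 8); ε·ε+αω+βω = 0·1+-5·1+6·1 ≡ 1  ⇒  (a,b)_2 = -1.
|Ram(10010, -13)| = 2, even; anisotropic at {2, 5}.

[2, 5]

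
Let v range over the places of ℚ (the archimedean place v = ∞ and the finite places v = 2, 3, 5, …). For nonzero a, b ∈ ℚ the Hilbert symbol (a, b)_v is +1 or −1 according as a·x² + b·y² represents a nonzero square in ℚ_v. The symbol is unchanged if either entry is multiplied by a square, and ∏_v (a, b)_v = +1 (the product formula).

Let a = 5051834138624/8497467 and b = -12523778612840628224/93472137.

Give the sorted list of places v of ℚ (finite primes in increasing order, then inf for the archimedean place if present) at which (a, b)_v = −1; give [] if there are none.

[3, 7]

Mod squares: a ≡ 42, b ≡ -858. Check v ∈ {∞, 2, 3, 7, 11, 13, 17, 19}.
v=19: a=19^4·(≡11), b=19^2·(≡4) mod 19; (11|19)=+1, (4|19)=+1; (−1)^{4·2·9}·(+1)^2·(+1)^4 = +1.
v=11: a=11^-2·(≡3), b=11^-3·(≡10) mod 11; (3|11)=+1, (10|11)=-1; (−1)^{-2·-3·5}·(+1)^-3·(-1)^-2 = +1.
v=∞: 42 > 0 and -858 < 0  ⇒  (a,b)_∞ = +1.
v=7: a=7^1·(≡5), b=7^6·(≡6) mod 7; (5|7)=-1, (6|7)=-1; (−1)^{1·6·3}·(-1)^6·(-1)^1 = -1.
v=17: a=17^-2·(≡8), b=17^-2·(≡9) mod 17; (8|17)=+1, (9|17)=+1; (−1)^{-2·-2·8}·(+1)^-2·(+1)^-2 = +1.
v=3: a=3^-5·(≡2), b=3^-5·(≡2) mod 3; (2|3)=-1, (2|3)=-1; (−1)^{-5·-5·1}·(-1)^-5·(-1)^-5 = -1.
v=2: v_2(a)=15, v_2(b)=27; units ≡ 5, 3 (mod 8); ε·ε+αω+βω = 0·1+15·1+27·1 ≡ 0  ⇒  (a,b)_2 = +1.
v=13: a=13^2·(≡9), b=13^3·(≡3) mod 13; (9|13)=+1, (3|13)=+1; (−1)^{2·3·6}·(+1)^3·(+1)^2 = +1.
Ram(42, -858) = {3, 7}; no ℚ_3-point on the conic.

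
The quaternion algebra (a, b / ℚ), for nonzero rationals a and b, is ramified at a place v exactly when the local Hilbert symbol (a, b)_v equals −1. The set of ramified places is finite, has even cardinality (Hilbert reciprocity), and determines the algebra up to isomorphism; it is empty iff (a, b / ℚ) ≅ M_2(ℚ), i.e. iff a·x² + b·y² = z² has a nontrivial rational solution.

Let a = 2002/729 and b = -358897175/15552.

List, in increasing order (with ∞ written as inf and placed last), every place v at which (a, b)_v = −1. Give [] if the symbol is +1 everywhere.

(a, b) ≡ (2002, -119301) mod (ℚ^×)²; places V = {2, 3, 5, 7, 11, 13, 19, 23, ∞}.
(a,b)_∞: sgn(2002)=+, sgn(-119301)=−, so +1.
(a,b)_23: α=0, u≡13; β=1, v≡14 (mod 23); (13|23)=+1, (14|23)=-1; sign (−1)^0·+1^1·-1^0 = +1.
(a,b)_19: α=0, u≡1; β=3, v≡2 (mod 19); (1|19)=+1, (2|19)=-1; sign (−1)^0·+1^3·-1^0 = +1.
(a,b)_7: α=1, u≡6; β=1, v≡4 (mod 7); (6|7)=-1, (4|7)=+1; sign (−1)^1·-1^1·+1^1 = +1.
(a,b)_13: α=1, u≡11; β=1, v≡10 (mod 13); (11|13)=-1, (10|13)=+1; sign (−1)^0·-1^1·+1^1 = -1.
(a,b)_3: α=-6, u≡1; β=-5, v≡1 (mod 3); (1|3)=+1, (1|3)=+1; sign (−1)^0·+1^-5·+1^-6 = +1.
(a,b)_11: α=1, u≡2; β=0, v≡5 (mod 11); (2|11)=-1, (5|11)=+1; sign (−1)^0·-1^0·+1^1 = +1.
(a,b)_5: α=0, u≡3; β=2, v≡4 (mod 5); (3|5)=-1, (4|5)=+1; sign (−1)^0·-1^2·+1^0 = +1.
(a,b)_2: α=1, β=-6; u≡1, v≡3 (mod 8); ε(u)ε(v)=0·1, αω(v)=1·1, βω(u)=-6·0; sum ≡ 1  ⇒  -1.
|Ram(2002, -119301)| = 2, even; anisotropic at {2, 13}.

[2, 13]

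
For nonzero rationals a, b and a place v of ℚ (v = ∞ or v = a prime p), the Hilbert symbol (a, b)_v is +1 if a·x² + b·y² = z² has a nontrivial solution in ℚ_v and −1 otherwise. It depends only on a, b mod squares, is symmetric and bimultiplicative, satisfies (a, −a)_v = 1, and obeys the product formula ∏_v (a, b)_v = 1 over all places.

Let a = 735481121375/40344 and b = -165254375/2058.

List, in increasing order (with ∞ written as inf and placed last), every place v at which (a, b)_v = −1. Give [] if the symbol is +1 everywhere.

(a, b) ≡ (2730, -6006) mod (ℚ^×)²; places V = {2, 3, 5, 7, 11, 13, 17, 41, 43, ∞}.
(a,b)_3: α=-1, u≡1; β=-1, v≡2 (mod 3); (1|3)=+1, (2|3)=-1; sign (−1)^1·+1^-1·-1^-1 = +1.
(a,b)_5: α=3, u≡4; β=4, v≡1 (mod 5); (4|5)=+1, (1|5)=+1; sign (−1)^0·+1^4·+1^3 = +1.
(a,b)_17: α=2, u≡6; β=0, v≡7 (mod 17); (6|17)=-1, (7|17)=-1; sign (−1)^0·-1^0·-1^2 = +1.
(a,b)_2: α=-3, β=-1; u≡5, v≡5 (mod 8); ε(u)ε(v)=0·0, αω(v)=-3·1, βω(u)=-1·1; sum ≡ 0  ⇒  +1.
(a,b)_13: α=1, u≡8; β=1, v≡8 (mod 13); (8|13)=-1, (8|13)=-1; sign (−1)^0·-1^1·-1^1 = +1.
(a,b)_∞: sgn(2730)=+, sgn(-6006)=−, so +1.
(a,b)_41: α=-2, u≡29; β=0, v≡23 (mod 41); (29|41)=-1, (23|41)=+1; sign (−1)^0·-1^0·+1^-2 = +1.
(a,b)_11: α=2, u≡2; β=1, v≡4 (mod 11); (2|11)=-1, (4|11)=+1; sign (−1)^0·-1^1·+1^2 = -1.
(a,b)_7: α=1, u≡6; β=-3, v≡6 (mod 7); (6|7)=-1, (6|7)=-1; sign (−1)^1·-1^-3·-1^1 = -1.
(a,b)_43: α=2, u≡23; β=2, v≡25 (mod 43); (23|43)=+1, (25|43)=+1; sign (−1)^0·+1^2·+1^2 = +1.
(2730, -6006 / ℚ) ramifies at {7, 11}: a division algebra.

[7, 11]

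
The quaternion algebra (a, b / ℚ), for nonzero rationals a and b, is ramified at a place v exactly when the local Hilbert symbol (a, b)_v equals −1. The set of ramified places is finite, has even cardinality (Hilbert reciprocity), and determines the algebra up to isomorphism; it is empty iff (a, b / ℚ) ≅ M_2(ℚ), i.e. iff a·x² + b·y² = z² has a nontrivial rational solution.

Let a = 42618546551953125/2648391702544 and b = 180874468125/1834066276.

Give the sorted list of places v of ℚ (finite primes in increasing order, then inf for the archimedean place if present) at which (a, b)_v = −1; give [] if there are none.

(a, b) ≡ (13, 29) mod (ℚ^×)²; places V = {2, 3, 5, 7, 13, 19, 23, 29, ∞}.
(a,b)_29: α=2, u≡7; β=1, v≡9 (mod 29); (7|29)=+1, (9|29)=+1; sign (−1)^0·+1^1·+1^2 = +1.
(a,b)_13: α=3, u≡9; β=2, v≡3 (mod 13); (9|13)=+1, (3|13)=+1; sign (−1)^0·+1^2·+1^3 = +1.
(a,b)_19: α=-4, u≡13; β=-2, v≡15 (mod 19); (13|19)=-1, (15|19)=-1; sign (−1)^0·-1^-2·-1^-4 = +1.
(a,b)_3: α=10, u≡1; β=10, v≡2 (mod 3); (1|3)=+1, (2|3)=-1; sign (−1)^0·+1^10·-1^10 = +1.
(a,b)_2: α=-4, β=-2; u≡5, v≡5 (mod 8); ε(u)ε(v)=0·0, αω(v)=-4·1, βω(u)=-2·1; sum ≡ 0  ⇒  +1.
(a,b)_∞: sgn(13)=+, sgn(29)=+, so +1.
(a,b)_5: α=8, u≡2; β=4, v≡4 (mod 5); (2|5)=-1, (4|5)=+1; sign (−1)^0·-1^4·+1^8 = +1.
(a,b)_7: α=-4, u≡6; β=-4, v≡1 (mod 7); (6|7)=-1, (1|7)=+1; sign (−1)^0·-1^-4·+1^-4 = +1.
(a,b)_23: α=-2, u≡13; β=-2, v≡18 (mod 23); (13|23)=+1, (18|23)=+1; sign (−1)^0·+1^-2·+1^-2 = +1.
Ram(a, b) = ∅: the form 13·x² + 29·y² − z² is isotropic over every ℚ_v, so by Hasse–Minkowski it is isotropic over ℚ.

[]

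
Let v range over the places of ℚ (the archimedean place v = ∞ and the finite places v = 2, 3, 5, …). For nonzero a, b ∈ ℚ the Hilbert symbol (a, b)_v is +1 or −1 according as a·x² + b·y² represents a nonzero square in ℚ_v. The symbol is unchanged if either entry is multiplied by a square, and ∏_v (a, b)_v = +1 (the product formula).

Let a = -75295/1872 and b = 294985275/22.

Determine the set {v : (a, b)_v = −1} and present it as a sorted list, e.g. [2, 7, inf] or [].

(a, b) ≡ (-715, 1122) mod (ℚ^×)²; places V = {2, 3, 5, 11, 13, 17, 37, ∞}.
(a,b)_37: α=2, u≡16; β=2, v≡28 (mod 37); (16|37)=+1, (28|37)=+1; sign (−1)^0·+1^2·+1^2 = +1.
(a,b)_2: α=-4, β=-1; u≡5, v≡1 (mod 8); ε(u)ε(v)=0·0, αω(v)=-4·0, βω(u)=-1·1; sum ≡ 1  ⇒  -1.
(a,b)_5: α=1, u≡3; β=2, v≡3 (mod 5); (3|5)=-1, (3|5)=-1; sign (−1)^0·-1^2·-1^1 = -1.
(a,b)_17: α=0, u≡16; β=1, v≡1 (mod 17); (16|17)=+1, (1|17)=+1; sign (−1)^0·+1^1·+1^0 = +1.
(a,b)_3: α=-2, u≡2; β=1, v≡2 (mod 3); (2|3)=-1, (2|3)=-1; sign (−1)^0·-1^1·-1^-2 = -1.
(a,b)_∞: sgn(-715)=−, sgn(1122)=+, so +1.
(a,b)_13: α=-1, u≡1; β=2, v≡12 (mod 13); (1|13)=+1, (12|13)=+1; sign (−1)^0·+1^2·+1^-1 = +1.
(a,b)_11: α=1, u≡4; β=-1, v≡1 (mod 11); (4|11)=+1, (1|11)=+1; sign (−1)^1·+1^-1·+1^1 = -1.
|Ram(-715, 1122)| = 4, even; anisotropic at {2, 3, 5, 11}.

[2, 3, 5, 11]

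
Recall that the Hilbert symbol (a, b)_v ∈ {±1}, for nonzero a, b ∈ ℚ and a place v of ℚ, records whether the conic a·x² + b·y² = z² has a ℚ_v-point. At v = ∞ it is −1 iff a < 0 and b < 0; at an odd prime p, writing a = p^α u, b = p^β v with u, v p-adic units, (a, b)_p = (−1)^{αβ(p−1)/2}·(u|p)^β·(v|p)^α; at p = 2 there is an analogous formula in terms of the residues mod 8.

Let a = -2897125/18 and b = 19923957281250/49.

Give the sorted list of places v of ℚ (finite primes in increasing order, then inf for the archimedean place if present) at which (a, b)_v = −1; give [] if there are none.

Mod squares: a ≡ -4730, b ≡ 946. Check v ∈ {∞, 2, 3, 5, 7, 11, 43}.
v=5: a=5^3·(≡1), b=5^6·(≡4) mod 5; (1|5)=+1, (4|5)=+1; (−1)^{3·6·2}·(+1)^6·(+1)^3 = +1.
v=11: a=11^1·(≡6), b=11^1·(≡5) mod 11; (6|11)=-1, (5|11)=+1; (−1)^{1·1·5}·(-1)^1·(+1)^1 = +1.
v=∞: -4730 < 0 and 946 > 0  ⇒  (a,b)_∞ = +1.
v=43: a=43^1·(≡29), b=43^3·(≡26) mod 43; (29|43)=-1, (26|43)=-1; (−1)^{1·3·21}·(-1)^3·(-1)^1 = -1.
v=7: a=7^2·(≡1), b=7^-2·(≡1) mod 7; (1|7)=+1, (1|7)=+1; (−1)^{2·-2·3}·(+1)^-2·(+1)^2 = +1.
v=2: v_2(a)=-1, v_2(b)=1; units ≡ 3, 1 (mod 8); ε·ε+αω+βω = 1·0+-1·0+1·1 ≡ 1  ⇒  (a,b)_2 = -1.
v=3: a=3^-2·(≡1), b=3^6·(≡1) mod 3; (1|3)=+1, (1|3)=+1; (−1)^{-2·6·1}·(+1)^6·(+1)^-2 = +1.
(-4730, 946 / ℚ) ramifies at {2, 43}: a division algebra.

[2, 43]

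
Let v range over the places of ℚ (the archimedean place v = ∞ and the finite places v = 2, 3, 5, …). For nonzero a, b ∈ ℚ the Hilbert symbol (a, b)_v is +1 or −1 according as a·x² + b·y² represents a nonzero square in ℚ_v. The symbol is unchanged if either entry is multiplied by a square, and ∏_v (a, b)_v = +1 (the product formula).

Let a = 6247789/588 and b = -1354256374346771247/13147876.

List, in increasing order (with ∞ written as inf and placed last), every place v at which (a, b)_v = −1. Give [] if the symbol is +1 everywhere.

[3, 17, 19, 31]

(a, b) ≡ (22287, -1023) mod (ℚ^×)²; places V = {2, 3, 7, 11, 17, 19, 23, 29, 31, 37, ∞}.
(a,b)_2: α=-2, β=-2; u≡7, v≡1 (mod 8); ε(u)ε(v)=1·0, αω(v)=-2·0, βω(u)=-2·0; sum ≡ 0  ⇒  +1.
(a,b)_3: α=-1, u≡1; β=5, v≡1 (mod 3); (1|3)=+1, (1|3)=+1; sign (−1)^1·+1^5·+1^-1 = -1.
(a,b)_7: α=-2, u≡6; β=-4, v≡6 (mod 7); (6|7)=-1, (6|7)=-1; sign (−1)^0·-1^-4·-1^-2 = +1.
(a,b)_37: α=0, u≡17; β=-2, v≡15 (mod 37); (17|37)=-1, (15|37)=-1; sign (−1)^0·-1^-2·-1^0 = +1.
(a,b)_17: α=1, u≡13; β=0, v≡6 (mod 17); (13|17)=+1, (6|17)=-1; sign (−1)^0·+1^0·-1^1 = -1.
(a,b)_23: α=1, u≡1; β=2, v≡3 (mod 23); (1|23)=+1, (3|23)=+1; sign (−1)^0·+1^2·+1^1 = +1.
(a,b)_31: α=0, u≡13; β=1, v≡17 (mod 31); (13|31)=-1, (17|31)=-1; sign (−1)^0·-1^1·-1^0 = -1.
(a,b)_29: α=2, u≡26; β=4, v≡3 (mod 29); (26|29)=-1, (3|29)=-1; sign (−1)^0·-1^4·-1^2 = +1.
(a,b)_∞: sgn(22287)=+, sgn(-1023)=−, so +1.
(a,b)_19: α=1, u≡2; β=2, v≡18 (mod 19); (2|19)=-1, (18|19)=-1; sign (−1)^0·-1^2·-1^1 = -1.
(a,b)_11: α=0, u≡4; β=3, v≡2 (mod 11); (4|11)=+1, (2|11)=-1; sign (−1)^0·+1^3·-1^0 = +1.
|Ram(22287, -1023)| = 4, even; anisotropic at {3, 17, 19, 31}.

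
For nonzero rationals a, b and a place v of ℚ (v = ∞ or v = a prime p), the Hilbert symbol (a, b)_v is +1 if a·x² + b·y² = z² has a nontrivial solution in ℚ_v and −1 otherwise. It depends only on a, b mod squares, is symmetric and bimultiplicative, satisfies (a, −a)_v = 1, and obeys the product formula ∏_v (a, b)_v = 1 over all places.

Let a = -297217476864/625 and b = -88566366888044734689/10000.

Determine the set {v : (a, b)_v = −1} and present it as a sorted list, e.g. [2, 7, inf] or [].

[2, 7, 11, inf]

Mod squares: a ≡ -3689, b ≡ -7161. Check v ∈ {∞, 2, 3, 5, 7, 11, 13, 17, 23, 31}.
v=∞: -3689 < 0 and -7161 < 0  ⇒  (a,b)_∞ = -1.
v=2: v_2(a)=8, v_2(b)=-4; units ≡ 7, 7 (mod 8); ε·ε+αω+βω = 1·1+8·0+-4·0 ≡ 1  ⇒  (a,b)_2 = -1.
v=31: a=31^1·(≡10), b=31^1·(≡17) mod 31; (10|31)=+1, (17|31)=-1; (−1)^{1·1·15}·(+1)^1·(-1)^1 = +1.
v=11: a=11^2·(≡8), b=11^3·(≡3) mod 11; (8|11)=-1, (3|11)=+1; (−1)^{2·3·5}·(-1)^3·(+1)^2 = -1.
v=5: a=5^-4·(≡1), b=5^-4·(≡1) mod 5; (1|5)=+1, (1|5)=+1; (−1)^{-4·-4·2}·(+1)^-4·(+1)^-4 = +1.
v=3: a=3^2·(≡1), b=3^5·(≡1) mod 3; (1|3)=+1, (1|3)=+1; (−1)^{2·5·1}·(+1)^5·(+1)^2 = +1.
v=17: a=17^3·(≡16), b=17^4·(≡16) mod 17; (16|17)=+1, (16|17)=+1; (−1)^{3·4·8}·(+1)^4·(+1)^3 = +1.
v=7: a=7^1·(≡3), b=7^1·(≡3) mod 7; (3|7)=-1, (3|7)=-1; (−1)^{1·1·3}·(-1)^1·(-1)^1 = -1.
v=23: a=23^0·(≡11), b=23^2·(≡15) mod 23; (11|23)=-1, (15|23)=-1; (−1)^{0·2·11}·(-1)^2·(-1)^0 = +1.
v=13: a=13^0·(≡4), b=13^4·(≡11) mod 13; (4|13)=+1, (11|13)=-1; (−1)^{0·4·6}·(+1)^4·(-1)^0 = +1.
|Ram(-3689, -7161)| = 4, even; anisotropic at {2, 7, 11, ∞}.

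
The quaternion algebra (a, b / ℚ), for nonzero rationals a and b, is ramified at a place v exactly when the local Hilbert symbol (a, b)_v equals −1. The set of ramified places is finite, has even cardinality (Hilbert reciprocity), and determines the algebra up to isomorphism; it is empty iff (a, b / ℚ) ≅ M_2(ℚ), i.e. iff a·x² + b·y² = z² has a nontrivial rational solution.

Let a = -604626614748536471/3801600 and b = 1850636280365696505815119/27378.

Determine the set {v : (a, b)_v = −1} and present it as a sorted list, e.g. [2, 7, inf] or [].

[3, 17, 19, 23]

(a, b) ≡ (-36366, 782) mod (ℚ^×)²; places V = {2, 3, 5, 7, 11, 13, 17, 19, 23, 29, ∞}.
(a,b)_11: α=-1, u≡4; β=0, v≡3 (mod 11); (4|11)=+1, (3|11)=+1; sign (−1)^0·+1^0·+1^-1 = +1.
(a,b)_29: α=1, u≡22; β=2, v≡22 (mod 29); (22|29)=+1, (22|29)=+1; sign (−1)^0·+1^2·+1^1 = +1.
(a,b)_3: α=-3, u≡1; β=-4, v≡2 (mod 3); (1|3)=+1, (2|3)=-1; sign (−1)^0·+1^-4·-1^-3 = -1.
(a,b)_23: α=2, u≡14; β=3, v≡19 (mod 23); (14|23)=-1, (19|23)=-1; sign (−1)^0·-1^3·-1^2 = -1.
(a,b)_∞: sgn(-36366)=−, sgn(782)=+, so +1.
(a,b)_17: α=2, u≡5; β=3, v≡10 (mod 17); (5|17)=-1, (10|17)=-1; sign (−1)^0·-1^3·-1^2 = -1.
(a,b)_2: α=-9, β=-1; u≡1, v≡7 (mod 8); ε(u)ε(v)=0·1, αω(v)=-9·0, βω(u)=-1·0; sum ≡ 0  ⇒  +1.
(a,b)_7: α=6, u≡3; β=10, v≡5 (mod 7); (3|7)=-1, (5|7)=-1; sign (−1)^0·-1^10·-1^6 = +1.
(a,b)_19: α=3, u≡16; β=4, v≡3 (mod 19); (16|19)=+1, (3|19)=-1; sign (−1)^0·+1^4·-1^3 = -1.
(a,b)_5: α=-2, u≡1; β=0, v≡3 (mod 5); (1|5)=+1, (3|5)=-1; sign (−1)^0·+1^0·-1^-2 = +1.
(a,b)_13: α=2, u≡5; β=-2, v≡2 (mod 13); (5|13)=-1, (2|13)=-1; sign (−1)^0·-1^-2·-1^2 = +1.
|Ram(-36366, 782)| = 4, even; anisotropic at {3, 17, 19, 23}.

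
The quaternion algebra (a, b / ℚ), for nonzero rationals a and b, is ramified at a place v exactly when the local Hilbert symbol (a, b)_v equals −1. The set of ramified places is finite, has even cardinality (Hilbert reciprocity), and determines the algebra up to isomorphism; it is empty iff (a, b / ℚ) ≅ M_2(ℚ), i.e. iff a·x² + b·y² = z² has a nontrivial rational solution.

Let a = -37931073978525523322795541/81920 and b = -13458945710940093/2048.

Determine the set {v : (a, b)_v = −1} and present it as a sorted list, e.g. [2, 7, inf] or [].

[2, 3, 17, inf]

Mod squares: a ≡ -1105, b ≡ -714. Check v ∈ {∞, 2, 3, 5, 7, 13, 17}.
v=17: a=17^5·(≡14), b=17^3·(≡4) mod 17; (14|17)=-1, (4|17)=+1; (−1)^{5·3·8}·(-1)^3·(+1)^5 = -1.
v=∞: -1105 < 0 and -714 < 0  ⇒  (a,b)_∞ = -1.
v=7: a=7^10·(≡1), b=7^7·(≡5) mod 7; (1|7)=+1, (5|7)=-1; (−1)^{10·7·3}·(+1)^7·(-1)^10 = +1.
v=2: v_2(a)=-14, v_2(b)=-11; units ≡ 7, 3 (mod 8); ε·ε+αω+βω = 1·1+-14·1+-11·0 ≡ 1  ⇒  (a,b)_2 = -1.
v=13: a=13^3·(≡7), b=13^2·(≡12) mod 13; (7|13)=-1, (12|13)=+1; (−1)^{3·2·6}·(-1)^2·(+1)^3 = +1.
v=3: a=3^16·(≡2), b=3^9·(≡2) mod 3; (2|3)=-1, (2|3)=-1; (−1)^{16·9·1}·(-1)^9·(-1)^16 = -1.
v=5: a=5^-1·(≡1), b=5^0·(≡4) mod 5; (1|5)=+1, (4|5)=+1; (−1)^{-1·0·2}·(+1)^0·(+1)^-1 = +1.
|Ram(-1105, -714)| = 4, even; anisotropic at {2, 3, 17, ∞}.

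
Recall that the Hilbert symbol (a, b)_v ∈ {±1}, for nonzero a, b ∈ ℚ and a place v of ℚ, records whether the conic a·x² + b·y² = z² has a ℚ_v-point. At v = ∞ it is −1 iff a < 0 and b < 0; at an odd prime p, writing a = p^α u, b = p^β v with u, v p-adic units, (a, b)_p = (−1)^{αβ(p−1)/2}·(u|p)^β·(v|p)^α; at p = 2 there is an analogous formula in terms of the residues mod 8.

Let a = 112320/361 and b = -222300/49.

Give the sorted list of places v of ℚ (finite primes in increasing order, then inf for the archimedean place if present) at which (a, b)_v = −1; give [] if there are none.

Mod squares: a ≡ 195, b ≡ -247. Check v ∈ {∞, 2, 3, 5, 7, 13, 19}.
v=13: a=13^1·(≡6), b=13^1·(≡6) mod 13; (6|13)=-1, (6|13)=-1; (−1)^{1·1·6}·(-1)^1·(-1)^1 = +1.
v=∞: 195 > 0 and -247 < 0  ⇒  (a,b)_∞ = +1.
v=7: a=7^0·(≡3), b=7^-2·(≡6) mod 7; (3|7)=-1, (6|7)=-1; (−1)^{0·-2·3}·(-1)^-2·(-1)^0 = +1.
v=2: v_2(a)=6, v_2(b)=2; units ≡ 3, 1 (mod 8); ε·ε+αω+βω = 1·0+6·0+2·1 ≡ 0  ⇒  (a,b)_2 = +1.
v=3: a=3^3·(≡2), b=3^2·(≡2) mod 3; (2|3)=-1, (2|3)=-1; (−1)^{3·2·1}·(-1)^2·(-1)^3 = -1.
v=19: a=19^-2·(≡11), b=19^1·(≡9) mod 19; (11|19)=+1, (9|19)=+1; (−1)^{-2·1·9}·(+1)^1·(+1)^-2 = +1.
v=5: a=5^1·(≡4), b=5^2·(≡2) mod 5; (4|5)=+1, (2|5)=-1; (−1)^{1·2·2}·(+1)^2·(-1)^1 = -1.
Ram(195, -247) = {3, 5}; no ℚ_3-point on the conic.

[3, 5]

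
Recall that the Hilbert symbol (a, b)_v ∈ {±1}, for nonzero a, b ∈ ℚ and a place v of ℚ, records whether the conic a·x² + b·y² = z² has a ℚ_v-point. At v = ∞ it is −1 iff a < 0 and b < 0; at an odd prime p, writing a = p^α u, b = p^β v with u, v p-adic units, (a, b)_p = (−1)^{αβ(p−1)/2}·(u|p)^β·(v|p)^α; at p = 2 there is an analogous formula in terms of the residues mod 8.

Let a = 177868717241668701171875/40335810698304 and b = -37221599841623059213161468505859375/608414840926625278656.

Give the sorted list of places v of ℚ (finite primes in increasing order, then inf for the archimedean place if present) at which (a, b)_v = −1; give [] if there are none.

(a, b) ≡ (35, -8645) mod (ℚ^×)²; places V = {2, 3, 5, 7, 11, 13, 19, 29, 31, ∞}.
(a,b)_31: α=2, u≡7; β=2, v≡5 (mod 31); (7|31)=+1, (5|31)=+1; sign (−1)^0·+1^2·+1^2 = +1.
(a,b)_3: α=-16, u≡2; β=-24, v≡1 (mod 3); (2|3)=-1, (1|3)=+1; sign (−1)^0·-1^-24·+1^-16 = +1.
(a,b)_2: α=-6, β=-6; u≡3, v≡3 (mod 8); ε(u)ε(v)=1·1, αω(v)=-6·1, βω(u)=-6·1; sum ≡ 1  ⇒  -1.
(a,b)_7: α=3, u≡3; β=5, v≡2 (mod 7); (3|7)=-1, (2|7)=+1; sign (−1)^1·-1^5·+1^3 = +1.
(a,b)_29: α=4, u≡4; β=6, v≡10 (mod 29); (4|29)=+1, (10|29)=-1; sign (−1)^0·+1^6·-1^4 = +1.
(a,b)_11: α=-4, u≡10; β=-6, v≡5 (mod 11); (10|11)=-1, (5|11)=+1; sign (−1)^0·-1^-6·+1^-4 = +1.
(a,b)_5: α=17, u≡2; β=25, v≡4 (mod 5); (2|5)=-1, (4|5)=+1; sign (−1)^0·-1^25·+1^17 = -1.
(a,b)_∞: sgn(35)=+, sgn(-8645)=−, so +1.
(a,b)_13: α=0, u≡4; β=1, v≡7 (mod 13); (4|13)=+1, (7|13)=-1; sign (−1)^0·+1^1·-1^0 = +1.
(a,b)_19: α=0, u≡1; β=-1, v≡7 (mod 19); (1|19)=+1, (7|19)=+1; sign (−1)^0·+1^-1·+1^0 = +1.
(35, -8645 / ℚ) ramifies at {2, 5}: a division algebra.

[2, 5]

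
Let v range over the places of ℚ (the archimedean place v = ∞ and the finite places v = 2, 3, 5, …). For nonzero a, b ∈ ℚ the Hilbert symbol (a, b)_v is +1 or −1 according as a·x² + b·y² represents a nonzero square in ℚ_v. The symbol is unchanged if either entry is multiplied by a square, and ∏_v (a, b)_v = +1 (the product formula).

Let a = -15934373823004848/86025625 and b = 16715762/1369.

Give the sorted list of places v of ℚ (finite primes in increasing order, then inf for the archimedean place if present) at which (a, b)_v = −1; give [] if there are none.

(a, b) ≡ (-147963, 2) mod (ℚ^×)²; places V = {2, 3, 5, 7, 23, 29, 31, 37, 41, 43, 53, 59, ∞}.
(a,b)_43: α=1, u≡5; β=0, v≡39 (mod 43); (5|43)=-1, (39|43)=-1; sign (−1)^0·-1^0·-1^1 = -1.
(a,b)_7: α=-2, u≡5; β=4, v≡1 (mod 7); (5|7)=-1, (1|7)=+1; sign (−1)^0·-1^4·+1^-2 = +1.
(a,b)_5: α=-4, u≡2; β=0, v≡3 (mod 5); (2|5)=-1, (3|5)=-1; sign (−1)^0·-1^0·-1^-4 = +1.
(a,b)_2: α=4, β=1; u≡5, v≡1 (mod 8); ε(u)ε(v)=0·0, αω(v)=4·0, βω(u)=1·1; sum ≡ 1  ⇒  -1.
(a,b)_31: α=1, u≡7; β=0, v≡7 (mod 31); (7|31)=+1, (7|31)=+1; sign (−1)^0·+1^0·+1^1 = +1.
(a,b)_23: α=2, u≡21; β=0, v≡12 (mod 23); (21|23)=-1, (12|23)=+1; sign (−1)^0·-1^0·+1^2 = +1.
(a,b)_41: α=2, u≡6; β=0, v≡9 (mod 41); (6|41)=-1, (9|41)=+1; sign (−1)^0·-1^0·+1^2 = +1.
(a,b)_∞: sgn(-147963)=−, sgn(2)=+, so +1.
(a,b)_29: α=2, u≡16; β=0, v≡27 (mod 29); (16|29)=+1, (27|29)=-1; sign (−1)^0·+1^0·-1^2 = +1.
(a,b)_3: α=3, u≡2; β=0, v≡2 (mod 3); (2|3)=-1, (2|3)=-1; sign (−1)^0·-1^0·-1^3 = -1.
(a,b)_59: α=0, u≡17; β=2, v≡56 (mod 59); (17|59)=+1, (56|59)=-1; sign (−1)^0·+1^2·-1^0 = +1.
(a,b)_53: α=-2, u≡4; β=0, v≡31 (mod 53); (4|53)=+1, (31|53)=-1; sign (−1)^0·+1^0·-1^-2 = +1.
(a,b)_37: α=1, u≡26; β=-2, v≡13 (mod 37); (26|37)=+1, (13|37)=-1; sign (−1)^0·+1^-2·-1^1 = -1.
|Ram(-147963, 2)| = 4, even; anisotropic at {2, 3, 37, 43}.

[2, 3, 37, 43]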